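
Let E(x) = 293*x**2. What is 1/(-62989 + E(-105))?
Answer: 1/3167336 ≈ 3.1572e-7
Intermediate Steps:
1/(-62989 + E(-105)) = 1/(-62989 + 293*(-105)**2) = 1/(-62989 + 293*11025) = 1/(-62989 + 3230325) = 1/3167336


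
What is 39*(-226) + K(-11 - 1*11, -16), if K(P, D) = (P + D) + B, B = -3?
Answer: -8855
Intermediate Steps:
K(P, D) = -3 + D + P (K(P, D) = (P + D) - 3 = (D + P) - 3 = -3 + D + P)
39*(-226) + K(-11 - 1*11, -16) = 39*(-226) + (-3 - 16 + (-11 - 1*11)) = -8814 + (-3 - 16 + (-11 - 11)) = -8814 + (-3 - 16 - 22) = -8814 - 41 = -8855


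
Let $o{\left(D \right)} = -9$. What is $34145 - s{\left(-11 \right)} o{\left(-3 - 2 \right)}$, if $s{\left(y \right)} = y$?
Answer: $34046$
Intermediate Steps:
$34145 - s{\left(-11 \right)} o{\left(-3 - 2 \right)} = 34145 - \left(-11\right) \left(-9\right) = 34145 - 99 = 34046$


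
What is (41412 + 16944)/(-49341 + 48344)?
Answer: -58356/997 ≈ -58.532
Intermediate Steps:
(41412 + 16944)/(-49341 + 48344) = 58356/(-997) = 58356*(-1/997) = -58356/997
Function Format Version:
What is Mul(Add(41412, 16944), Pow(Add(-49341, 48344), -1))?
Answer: Rational(-58356, 997) ≈ -58.532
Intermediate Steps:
Mul(Add(41412, 16944), Pow(Add(-49341, 48344), -1)) = Mul(58356, Pow(-997, -1)) = Mul(58356, Rational(-1, 997)) = Rational(-58356, 997)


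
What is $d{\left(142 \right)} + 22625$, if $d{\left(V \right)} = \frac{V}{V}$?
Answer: $22626$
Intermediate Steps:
$d{\left(V \right)} = 1$
$d{\left(142 \right)} + 22625 = 1 + 22625 = 22626$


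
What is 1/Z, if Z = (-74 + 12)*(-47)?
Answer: 1/2914 ≈ 0.00034317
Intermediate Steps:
Z = 2914 (Z = -62*(-47) = 2914)
1/Z = 1/2914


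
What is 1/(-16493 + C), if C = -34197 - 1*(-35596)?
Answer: -1/15094 ≈ -6.6251e-5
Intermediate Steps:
C = 1399 (C = -34197 + 35596 = 1399)
1/(-16493 + C) = 1/(-16493 + 1399) = 1/(-15094) = -1/15094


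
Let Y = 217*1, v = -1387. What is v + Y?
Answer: -1170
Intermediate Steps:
Y = 217
v + Y = -1387 + 217 = -1170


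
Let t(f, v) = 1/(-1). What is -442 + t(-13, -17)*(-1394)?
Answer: 952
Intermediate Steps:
t(f, v) = -1
-442 + t(-13, -17)*(-1394) = -442 - 1*(-1394) = -442 + 1394 = 952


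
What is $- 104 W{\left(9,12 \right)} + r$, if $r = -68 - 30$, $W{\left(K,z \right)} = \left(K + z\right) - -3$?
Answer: $-2594$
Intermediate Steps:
$W{\left(K,z \right)} = 3 + K + z$ ($W{\left(K,z \right)} = \left(K + z\right) + 3 = 3 + K + z$)
$r = -98$
$- 104 W{\left(9,12 \right)} + r = - 104 \left(3 + 9 + 12\right) - 98 = \left(-104\right) 24 - 98 = -2496 - 98 = -2594$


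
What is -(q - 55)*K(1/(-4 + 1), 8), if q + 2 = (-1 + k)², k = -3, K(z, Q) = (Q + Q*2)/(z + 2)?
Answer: 2952/5 ≈ 590.40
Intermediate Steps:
K(z, Q) = 3*Q/(2 + z) (K(z, Q) = (Q + 2*Q)/(2 + z) = (3*Q)/(2 + z) = 3*Q/(2 + z))
q = 14 (q = -2 + (-1 - 3)² = -2 + (-4)² = -2 + 16 = 14)
-(q - 55)*K(1/(-4 + 1), 8) = -(14 - 55)*3*8/(2 + 1/(-4 + 1)) = -(-41)*3*8/(2 + 1/(-3)) = -(-41)*3*8/(2 - ⅓) = -(-41)*3*8/(5/3) = -(-41)*3*8*(⅗) = -(-41)*72/5 = -1*(-2952/5) = 2952/5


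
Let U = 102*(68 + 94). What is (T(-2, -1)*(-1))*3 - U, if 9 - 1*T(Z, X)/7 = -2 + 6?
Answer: -16629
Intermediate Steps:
T(Z, X) = 35 (T(Z, X) = 63 - 7*(-2 + 6) = 63 - 7*4 = 63 - 28 = 35)
U = 16524 (U = 102*162 = 16524)
(T(-2, -1)*(-1))*3 - U = (35*(-1))*3 - 1*16524 = -35*3 - 16524 = -105 - 16524 = -16629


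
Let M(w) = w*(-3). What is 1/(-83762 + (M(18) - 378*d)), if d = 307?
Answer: -1/199862 ≈ -5.0035e-6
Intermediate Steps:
M(w) = -3*w
1/(-83762 + (M(18) - 378*d)) = 1/(-83762 + (-3*18 - 378*307)) = 1/(-83762 + (-54 - 116046)) = 1/(-83762 - 116100) = 1/(-199862) = -1/199862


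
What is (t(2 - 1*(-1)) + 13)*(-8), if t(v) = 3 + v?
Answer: -152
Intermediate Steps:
(t(2 - 1*(-1)) + 13)*(-8) = ((3 + (2 - 1*(-1))) + 13)*(-8) = ((3 + (2 + 1)) + 13)*(-8) = ((3 + 3) + 13)*(-8) = (6 + 13)*(-8) = 19*(-8) = -152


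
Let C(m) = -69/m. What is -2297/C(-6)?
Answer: -4594/23 ≈ -199.74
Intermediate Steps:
-2297/C(-6) = -2297/((-69/(-6))) = -2297/((-69*(-⅙))) = -2297/23/2 = -2297*2/23 = -4594/23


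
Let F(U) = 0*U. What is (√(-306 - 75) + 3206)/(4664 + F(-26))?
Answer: 1603/2332 + I*√381/4664 ≈ 0.68739 + 0.0041851*I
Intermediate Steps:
F(U) = 0
(√(-306 - 75) + 3206)/(4664 + F(-26)) = (√(-306 - 75) + 3206)/(4664 + 0) = (√(-381) + 3206)/4664 = (I*√381 + 3206)*(1/4664) = (3206 + I*√381)*(1/4664) = 1603/2332 + I*√381/4664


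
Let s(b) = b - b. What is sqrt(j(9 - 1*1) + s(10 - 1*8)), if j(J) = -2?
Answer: I*sqrt(2) ≈ 1.4142*I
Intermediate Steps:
s(b) = 0
sqrt(j(9 - 1*1) + s(10 - 1*8)) = sqrt(-2 + 0) = sqrt(-2) = I*sqrt(2)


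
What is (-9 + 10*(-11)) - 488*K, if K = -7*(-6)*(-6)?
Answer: 122857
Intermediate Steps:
K = -252 (K = 42*(-6) = -252)
(-9 + 10*(-11)) - 488*K = (-9 + 10*(-11)) - 488*(-252) = (-9 - 110) + 122976 = -119 + 122976 = 122857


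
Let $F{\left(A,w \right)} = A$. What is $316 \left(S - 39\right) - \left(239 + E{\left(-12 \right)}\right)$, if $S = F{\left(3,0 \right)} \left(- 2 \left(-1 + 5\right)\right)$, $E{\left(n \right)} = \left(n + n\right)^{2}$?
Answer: $-20723$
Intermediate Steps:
$E{\left(n \right)} = 4 n^{2}$ ($E{\left(n \right)} = \left(2 n\right)^{2} = 4 n^{2}$)
$S = -24$ ($S = 3 \left(- 2 \left(-1 + 5\right)\right) = 3 \left(\left(-2\right) 4\right) = 3 \left(-8\right) = -24$)
$316 \left(S - 39\right) - \left(239 + E{\left(-12 \right)}\right) = 316 \left(-24 - 39\right) - \left(239 + 4 \left(-12\right)^{2}\right) = 316 \left(-24 - 39\right) - \left(239 + 4 \cdot 144\right) = 316 \left(-63\right) - 815 = -19908 - 815 = -20723$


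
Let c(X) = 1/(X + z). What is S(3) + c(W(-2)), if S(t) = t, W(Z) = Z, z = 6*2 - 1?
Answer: 28/9 ≈ 3.1111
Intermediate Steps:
z = 11 (z = 12 - 1 = 11)
c(X) = 1/(11 + X) (c(X) = 1/(X + 11) = 1/(11 + X))
S(3) + c(W(-2)) = 3 + 1/(11 - 2) = 3 + 1/9 = 3 + ⅑ = 28/9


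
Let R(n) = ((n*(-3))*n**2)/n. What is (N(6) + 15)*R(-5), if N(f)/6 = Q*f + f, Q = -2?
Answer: 1575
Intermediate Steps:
N(f) = -6*f (N(f) = 6*(-2*f + f) = 6*(-f) = -6*f)
R(n) = -3*n**2 (R(n) = ((-3*n)*n**2)/n = (-3*n**3)/n = -3*n**2)
(N(6) + 15)*R(-5) = (-6*6 + 15)*(-3*(-5)**2) = (-36 + 15)*(-3*25) = -21*(-75) = 1575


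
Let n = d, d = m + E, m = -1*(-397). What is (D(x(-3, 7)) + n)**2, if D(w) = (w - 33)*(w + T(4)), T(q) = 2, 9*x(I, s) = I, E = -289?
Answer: 222784/81 ≈ 2750.4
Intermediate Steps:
x(I, s) = I/9
m = 397
d = 108 (d = 397 - 289 = 108)
n = 108
D(w) = (-33 + w)*(2 + w) (D(w) = (w - 33)*(w + 2) = (-33 + w)*(2 + w))
(D(x(-3, 7)) + n)**2 = ((-66 + ((1/9)*(-3))**2 - 31*(-3)/9) + 108)**2 = ((-66 + (-1/3)**2 - 31*(-1/3)) + 108)**2 = ((-66 + 1/9 + 31/3) + 108)**2 = (-500/9 + 108)**2 = (472/9)**2 = 222784/81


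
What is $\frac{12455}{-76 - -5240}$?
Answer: $\frac{12455}{5164} \approx 2.4119$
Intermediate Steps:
$\frac{12455}{-76 - -5240} = \frac{12455}{-76 + 5240} = \frac{12455}{5164}$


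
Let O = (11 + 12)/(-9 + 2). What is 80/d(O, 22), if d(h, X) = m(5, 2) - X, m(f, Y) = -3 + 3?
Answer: -40/11 ≈ -3.6364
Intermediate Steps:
m(f, Y) = 0
O = -23/7 (O = 23/(-7) = 23*(-⅐) = -23/7 ≈ -3.2857)
d(h, X) = -X (d(h, X) = 0 - X = -X)
80/d(O, 22) = 80/(-1*22) = 80/(-22) = -1/22*80 = -40/11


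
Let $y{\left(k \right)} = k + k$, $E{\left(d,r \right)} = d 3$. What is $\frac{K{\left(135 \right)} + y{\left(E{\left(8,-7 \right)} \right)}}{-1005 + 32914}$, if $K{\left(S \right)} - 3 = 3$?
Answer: $\frac{54}{31909} \approx 0.0016923$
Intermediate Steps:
$E{\left(d,r \right)} = 3 d$
$K{\left(S \right)} = 6$ ($K{\left(S \right)} = 3 + 3 = 6$)
$y{\left(k \right)} = 2 k$
$\frac{K{\left(135 \right)} + y{\left(E{\left(8,-7 \right)} \right)}}{-1005 + 32914} = \frac{6 + 2 \cdot 3 \cdot 8}{-1005 + 32914} = \frac{6 + 2 \cdot 24}{31909} = \left(6 + 48\right) \frac{1}{31909} = 54 \cdot \frac{1}{31909} = \frac{54}{31909}$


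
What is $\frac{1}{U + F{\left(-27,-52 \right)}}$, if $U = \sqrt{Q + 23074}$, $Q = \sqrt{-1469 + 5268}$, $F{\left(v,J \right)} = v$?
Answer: $- \frac{1}{27 - \sqrt{23074 + \sqrt{3799}}} \approx 0.0079933$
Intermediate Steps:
$Q = \sqrt{3799} \approx 61.636$
$U = \sqrt{23074 + \sqrt{3799}}$ ($U = \sqrt{\sqrt{3799} + 23074} = \sqrt{23074 + \sqrt{3799}} \approx 152.1$)
$\frac{1}{U + F{\left(-27,-52 \right)}} = \frac{1}{\sqrt{23074 + \sqrt{3799}} - 27} = \frac{1}{-27 + \sqrt{23074 + \sqrt{3799}}}$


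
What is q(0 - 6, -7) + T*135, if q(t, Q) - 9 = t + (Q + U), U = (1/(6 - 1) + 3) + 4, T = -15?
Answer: -10109/5 ≈ -2021.8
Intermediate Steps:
U = 36/5 (U = (1/5 + 3) + 4 = (⅕ + 3) + 4 = 16/5 + 4 = 36/5 ≈ 7.2000)
q(t, Q) = 81/5 + Q + t (q(t, Q) = 9 + (t + (Q + 36/5)) = 9 + (t + (36/5 + Q)) = 9 + (36/5 + Q + t) = 81/5 + Q + t)
q(0 - 6, -7) + T*135 = (81/5 - 7 + (0 - 6)) - 15*135 = (81/5 - 7 - 6) - 2025 = 16/5 - 2025 = -10109/5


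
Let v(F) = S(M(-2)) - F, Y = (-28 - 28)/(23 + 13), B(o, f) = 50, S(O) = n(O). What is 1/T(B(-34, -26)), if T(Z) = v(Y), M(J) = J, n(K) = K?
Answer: -9/4 ≈ -2.2500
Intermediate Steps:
S(O) = O
Y = -14/9 (Y = -56/36 = -56*1/36 = -14/9 ≈ -1.5556)
v(F) = -2 - F
T(Z) = -4/9 (T(Z) = -2 - 1*(-14/9) = -2 + 14/9 = -4/9)
1/T(B(-34, -26)) = 1/(-4/9) = -9/4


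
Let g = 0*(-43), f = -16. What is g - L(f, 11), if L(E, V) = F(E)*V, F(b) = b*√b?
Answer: 704*I ≈ 704.0*I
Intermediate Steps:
F(b) = b^(3/2)
L(E, V) = V*E^(3/2) (L(E, V) = E^(3/2)*V = V*E^(3/2))
g = 0
g - L(f, 11) = 0 - 11*(-16)^(3/2) = 0 - 11*(-64*I) = 0 - (-704)*I = 0 + 704*I = 704*I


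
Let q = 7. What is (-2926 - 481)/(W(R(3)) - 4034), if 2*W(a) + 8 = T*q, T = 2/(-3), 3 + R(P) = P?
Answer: 10221/12121 ≈ 0.84325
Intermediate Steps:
R(P) = -3 + P
T = -⅔ (T = 2*(-⅓) = -⅔ ≈ -0.66667)
W(a) = -19/3 (W(a) = -4 + (-⅔*7)/2 = -4 + (½)*(-14/3) = -4 - 7/3 = -19/3)
(-2926 - 481)/(W(R(3)) - 4034) = (-2926 - 481)/(-19/3 - 4034) = -3407/(-12121/3) = -3407*(-3/12121) = 10221/12121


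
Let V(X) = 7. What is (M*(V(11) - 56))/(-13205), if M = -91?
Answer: -4459/13205 ≈ -0.33768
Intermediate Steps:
(M*(V(11) - 56))/(-13205) = -91*(7 - 56)/(-13205) = -91*(-49)*(-1/13205) = 4459*(-1/13205) = -4459/13205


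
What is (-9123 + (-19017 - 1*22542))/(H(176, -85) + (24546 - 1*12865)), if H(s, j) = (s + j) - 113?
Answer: -50682/11659 ≈ -4.3470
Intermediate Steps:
H(s, j) = -113 + j + s (H(s, j) = (j + s) - 113 = -113 + j + s)
(-9123 + (-19017 - 1*22542))/(H(176, -85) + (24546 - 1*12865)) = (-9123 + (-19017 - 1*22542))/((-113 - 85 + 176) + (24546 - 1*12865)) = (-9123 + (-19017 - 22542))/(-22 + (24546 - 12865)) = (-9123 - 41559)/(-22 + 11681) = -50682/11659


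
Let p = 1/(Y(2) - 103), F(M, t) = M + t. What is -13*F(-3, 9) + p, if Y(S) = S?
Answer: -7879/101 ≈ -78.010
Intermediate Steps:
p = -1/101 (p = 1/(2 - 103) = 1/(-101) = -1/101 ≈ -0.0099010)
-13*F(-3, 9) + p = -13*(-3 + 9) - 1/101 = -13*6 - 1/101 = -78 - 1/101 = -7879/101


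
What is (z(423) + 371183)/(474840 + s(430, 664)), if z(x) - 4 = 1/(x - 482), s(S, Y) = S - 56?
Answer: 10950016/14018813 ≈ 0.78109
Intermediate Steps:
s(S, Y) = -56 + S
z(x) = 4 + 1/(-482 + x) (z(x) = 4 + 1/(x - 482) = 4 + 1/(-482 + x))
(z(423) + 371183)/(474840 + s(430, 664)) = ((-1927 + 4*423)/(-482 + 423) + 371183)/(474840 + (-56 + 430)) = ((-1927 + 1692)/(-59) + 371183)/(474840 + 374) = (-1/59*(-235) + 371183)/475214 = (235/59 + 371183)*(1/475214) = (21900032/59)*(1/475214) = 10950016/14018813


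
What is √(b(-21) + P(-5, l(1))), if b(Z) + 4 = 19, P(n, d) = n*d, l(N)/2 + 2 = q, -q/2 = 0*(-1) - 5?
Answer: I*√65 ≈ 8.0623*I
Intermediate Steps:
q = 10 (q = -2*(0*(-1) - 5) = -2*(0 - 5) = -2*(-5) = 10)
l(N) = 16 (l(N) = -4 + 2*10 = -4 + 20 = 16)
P(n, d) = d*n
b(Z) = 15 (b(Z) = -4 + 19 = 15)
√(b(-21) + P(-5, l(1))) = √(15 + 16*(-5)) = √(15 - 80) = √(-65) = I*√65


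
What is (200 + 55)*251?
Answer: 64005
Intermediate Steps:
(200 + 55)*251 = 255*251 = 64005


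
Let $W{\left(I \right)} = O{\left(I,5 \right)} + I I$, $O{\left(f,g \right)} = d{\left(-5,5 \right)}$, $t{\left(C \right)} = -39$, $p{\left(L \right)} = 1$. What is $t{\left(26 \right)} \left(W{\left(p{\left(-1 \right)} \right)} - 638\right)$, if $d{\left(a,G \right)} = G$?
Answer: $24648$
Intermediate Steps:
$O{\left(f,g \right)} = 5$
$W{\left(I \right)} = 5 + I^{2}$ ($W{\left(I \right)} = 5 + I I = 5 + I^{2}$)
$t{\left(26 \right)} \left(W{\left(p{\left(-1 \right)} \right)} - 638\right) = - 39 \left(\left(5 + 1^{2}\right) - 638\right) = - 39 \left(\left(5 + 1\right) - 638\right) = - 39 \left(6 - 638\right) = \left(-39\right) \left(-632\right) = 24648$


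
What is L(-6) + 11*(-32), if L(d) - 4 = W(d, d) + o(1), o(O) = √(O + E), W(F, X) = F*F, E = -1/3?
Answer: -312 + √6/3 ≈ -311.18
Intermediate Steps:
E = -⅓ (E = -1*⅓ = -⅓ ≈ -0.33333)
W(F, X) = F²
o(O) = √(-⅓ + O) (o(O) = √(O - ⅓) = √(-⅓ + O))
L(d) = 4 + d² + √6/3 (L(d) = 4 + (d² + √(-3 + 9*1)/3) = 4 + (d² + √(-3 + 9)/3) = 4 + (d² + √6/3) = 4 + d² + √6/3)
L(-6) + 11*(-32) = (4 + (-6)² + √6/3) + 11*(-32) = (4 + 36 + √6/3) - 352 = (40 + √6/3) - 352 = -312 + √6/3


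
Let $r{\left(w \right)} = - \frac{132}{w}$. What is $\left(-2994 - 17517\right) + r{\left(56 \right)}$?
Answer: $- \frac{287187}{14} \approx -20513.0$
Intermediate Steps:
$\left(-2994 - 17517\right) + r{\left(56 \right)} = \left(-2994 - 17517\right) - \frac{132}{56} = -20511 - \frac{33}{14} = - \frac{287187}{14}$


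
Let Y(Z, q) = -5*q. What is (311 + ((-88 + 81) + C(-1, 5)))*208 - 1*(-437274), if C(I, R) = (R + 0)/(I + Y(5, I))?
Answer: 500766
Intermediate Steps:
C(I, R) = -R/(4*I) (C(I, R) = (R + 0)/(I - 5*I) = R/((-4*I)) = R*(-1/(4*I)) = -R/(4*I))
(311 + ((-88 + 81) + C(-1, 5)))*208 - 1*(-437274) = (311 + ((-88 + 81) - 1/4*5/(-1)))*208 - 1*(-437274) = (311 + (-7 - 1/4*5*(-1)))*208 + 437274 = (311 + (-7 + 5/4))*208 + 437274 = (311 - 23/4)*208 + 437274 = (1221/4)*208 + 437274 = 63492 + 437274 = 500766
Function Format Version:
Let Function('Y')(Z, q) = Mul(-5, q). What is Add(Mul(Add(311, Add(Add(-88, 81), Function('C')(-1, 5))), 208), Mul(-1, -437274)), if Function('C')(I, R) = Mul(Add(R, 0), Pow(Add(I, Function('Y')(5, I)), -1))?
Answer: 500766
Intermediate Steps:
Function('C')(I, R) = Mul(Rational(-1, 4), R, Pow(I, -1)) (Function('C')(I, R) = Mul(Add(R, 0), Pow(Add(I, Mul(-5, I)), -1)) = Mul(R, Pow(Mul(-4, I), -1)) = Mul(R, Mul(Rational(-1, 4), Pow(I, -1))) = Mul(Rational(-1, 4), R, Pow(I, -1)))
Add(Mul(Add(311, Add(Add(-88, 81), Function('C')(-1, 5))), 208), Mul(-1, -437274)) = Add(Mul(Add(311, Add(Add(-88, 81), Mul(Rational(-1, 4), 5, Pow(-1, -1)))), 208), Mul(-1, -437274)) = Add(Mul(Add(311, Add(-7, Mul(Rational(-1, 4), 5, -1))), 208), 437274) = Add(Mul(Add(311, Add(-7, Rational(5, 4))), 208), 437274) = Add(Mul(Add(311, Rational(-23, 4)), 208), 437274) = Add(Mul(Rational(1221, 4), 208), 437274) = Add(63492, 437274) = 500766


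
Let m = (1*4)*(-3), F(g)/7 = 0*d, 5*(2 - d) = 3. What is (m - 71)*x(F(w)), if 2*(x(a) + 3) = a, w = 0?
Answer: 249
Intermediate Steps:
d = 7/5 (d = 2 - ⅕*3 = 2 - ⅗ = 7/5 ≈ 1.4000)
F(g) = 0 (F(g) = 7*(0*(7/5)) = 7*0 = 0)
x(a) = -3 + a/2
m = -12 (m = 4*(-3) = -12)
(m - 71)*x(F(w)) = (-12 - 71)*(-3 + (½)*0) = -83*(-3 + 0) = -83*(-3) = 249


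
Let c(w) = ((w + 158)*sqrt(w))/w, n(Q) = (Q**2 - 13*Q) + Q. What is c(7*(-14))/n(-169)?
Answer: -30*I*sqrt(2)/214123 ≈ -0.00019814*I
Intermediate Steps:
n(Q) = Q**2 - 12*Q
c(w) = (158 + w)/sqrt(w) (c(w) = ((158 + w)*sqrt(w))/w = (sqrt(w)*(158 + w))/w = (158 + w)/sqrt(w))
c(7*(-14))/n(-169) = ((158 + 7*(-14))/sqrt(7*(-14)))/((-169*(-12 - 169))) = ((158 - 98)/sqrt(-98))/((-169*(-181))) = (-I*sqrt(2)/14*60)/30589 = -30*I*sqrt(2)/7*(1/30589) = -30*I*sqrt(2)/214123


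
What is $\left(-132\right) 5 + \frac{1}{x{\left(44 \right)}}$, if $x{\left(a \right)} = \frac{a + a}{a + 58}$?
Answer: $- \frac{28989}{44} \approx -658.84$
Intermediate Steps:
$x{\left(a \right)} = \frac{2 a}{58 + a}$
$\left(-132\right) 5 + \frac{1}{x{\left(44 \right)}} = \left(-132\right) 5 + \frac{1}{2 \cdot 44 \frac{1}{58 + 44}} = -660 + \frac{1}{2 \cdot 44 \cdot \frac{1}{102}} = -660 + \frac{1}{\frac{44}{51}} = -660 + \frac{51}{44} = - \frac{28989}{44}$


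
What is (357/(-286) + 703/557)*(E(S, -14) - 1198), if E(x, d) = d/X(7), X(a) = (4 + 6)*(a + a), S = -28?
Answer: -26466029/1593020 ≈ -16.614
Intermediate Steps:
X(a) = 20*a (X(a) = 10*(2*a) = 20*a)
E(x, d) = d/140 (E(x, d) = d/((20*7)) = d/140)
(357/(-286) + 703/557)*(E(S, -14) - 1198) = (357/(-286) + 703/557)*((1/140)*(-14) - 1198) = (357*(-1/286) + 703*(1/557))*(-⅒ - 1198) = (-357/286 + 703/557)*(-11981/10) = (2209/159302)*(-11981/10) = -26466029/1593020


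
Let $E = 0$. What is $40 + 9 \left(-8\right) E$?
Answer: $40$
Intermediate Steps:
$40 + 9 \left(-8\right) E = 40 + 9 \left(-8\right) 0 = 40 - 0 = 40 + 0 = 40$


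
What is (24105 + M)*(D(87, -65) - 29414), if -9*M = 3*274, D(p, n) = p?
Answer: -2112746407/3 ≈ -7.0425e+8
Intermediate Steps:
M = -274/3 ≈ -91.333
(24105 + M)*(D(87, -65) - 29414) = (24105 - 274/3)*(87 - 29414) = (72041/3)*(-29327) = -2112746407/3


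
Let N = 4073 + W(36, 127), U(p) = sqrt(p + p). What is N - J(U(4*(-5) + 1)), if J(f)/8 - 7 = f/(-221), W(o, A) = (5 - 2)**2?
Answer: 4026 + 8*I*sqrt(38)/221 ≈ 4026.0 + 0.22315*I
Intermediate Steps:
U(p) = sqrt(2)*sqrt(p) (U(p) = sqrt(2*p) = sqrt(2)*sqrt(p))
W(o, A) = 9 (W(o, A) = 3**2 = 9)
J(f) = 56 - 8*f/221 (J(f) = 56 + 8*(f/(-221)) = 56 + 8*(f*(-1/221)) = 56 + 8*(-f/221) = 56 - 8*f/221)
N = 4082 (N = 4073 + 9 = 4082)
N - J(U(4*(-5) + 1)) = 4082 - (56 - 8*sqrt(2)*sqrt(4*(-5) + 1)/221) = 4082 - (56 - 8*sqrt(2)*sqrt(-20 + 1)/221) = 4082 - (56 - 8*sqrt(2)*sqrt(-19)/221) = 4082 - (56 - 8*sqrt(2)*I*sqrt(19)/221) = 4082 - (56 - 8*I*sqrt(38)/221) = 4082 + (-56 + 8*I*sqrt(38)/221) = 4026 + 8*I*sqrt(38)/221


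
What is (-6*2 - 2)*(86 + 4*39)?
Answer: -3388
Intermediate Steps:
(-6*2 - 2)*(86 + 4*39) = (-12 - 2)*(86 + 156) = -14*242 = -3388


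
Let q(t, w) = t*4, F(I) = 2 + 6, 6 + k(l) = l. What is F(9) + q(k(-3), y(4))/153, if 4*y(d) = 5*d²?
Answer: 132/17 ≈ 7.7647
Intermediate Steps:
k(l) = -6 + l
F(I) = 8
y(d) = 5*d²/4 (y(d) = (5*d²)/4 = 5*d²/4)
q(t, w) = 4*t
F(9) + q(k(-3), y(4))/153 = 8 + (4*(-6 - 3))/153 = 8 + (4*(-9))*(1/153) = 8 - 36*1/153 = 8 - 4/17 = 132/17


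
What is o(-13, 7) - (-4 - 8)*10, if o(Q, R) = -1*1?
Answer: 119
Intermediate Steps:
o(Q, R) = -1
o(-13, 7) - (-4 - 8)*10 = -1 - (-4 - 8)*10 = -1 - (-12)*10 = -1 - 1*(-120) = -1 + 120 = 119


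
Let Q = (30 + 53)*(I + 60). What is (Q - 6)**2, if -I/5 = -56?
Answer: 796029796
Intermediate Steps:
I = 280 (I = -5*(-56) = 280)
Q = 28220 (Q = (30 + 53)*(280 + 60) = 83*340 = 28220)
(Q - 6)**2 = (28220 - 6)**2 = 28214**2 = 796029796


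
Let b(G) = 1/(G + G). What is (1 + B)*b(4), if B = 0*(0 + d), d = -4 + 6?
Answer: ⅛ ≈ 0.12500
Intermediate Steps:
b(G) = 1/(2*G)
d = 2
B = 0 (B = 0*(0 + 2) = 0*2 = 0)
(1 + B)*b(4) = (1 + 0)*((½)/4) = 1*((½)*(¼)) = 1*(⅛) = ⅛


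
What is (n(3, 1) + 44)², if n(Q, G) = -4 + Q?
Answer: 1849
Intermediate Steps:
(n(3, 1) + 44)² = ((-4 + 3) + 44)² = (-1 + 44)² = 43² = 1849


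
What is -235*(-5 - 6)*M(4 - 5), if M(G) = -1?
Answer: -2585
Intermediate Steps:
-235*(-5 - 6)*M(4 - 5) = -235*(-5 - 6)*(-1) = -(-2585)*(-1) = -235*11 = -2585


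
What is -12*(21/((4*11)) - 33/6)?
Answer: 663/11 ≈ 60.273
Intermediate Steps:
-12*(21/((4*11)) - 33/6) = -12*(21/44 - 33*⅙) = -12*(21*(1/44) - 11/2) = -12*(21/44 - 11/2) = -12*(-221/44) = 663/11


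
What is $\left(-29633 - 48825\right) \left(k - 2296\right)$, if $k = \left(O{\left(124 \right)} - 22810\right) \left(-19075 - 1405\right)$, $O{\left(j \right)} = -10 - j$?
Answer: $-36866694269392$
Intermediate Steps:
$k = 469893120$ ($k = \left(\left(-10 - 124\right) - 22810\right) \left(-19075 - 1405\right) = \left(\left(-10 - 124\right) - 22810\right) \left(-20480\right) = \left(-134 - 22810\right) \left(-20480\right) = \left(-22944\right) \left(-20480\right) = 469893120$)
$\left(-29633 - 48825\right) \left(k - 2296\right) = \left(-29633 - 48825\right) \left(469893120 - 2296\right) = \left(-78458\right) 469890824 = -36866694269392$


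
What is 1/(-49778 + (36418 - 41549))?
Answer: -1/54909 ≈ -1.8212e-5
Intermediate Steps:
1/(-49778 + (36418 - 41549)) = 1/(-49778 - 5131) = 1/(-54909) = -1/54909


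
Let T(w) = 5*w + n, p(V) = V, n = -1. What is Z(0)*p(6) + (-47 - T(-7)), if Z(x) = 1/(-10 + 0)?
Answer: -58/5 ≈ -11.600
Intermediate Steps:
Z(x) = -⅒ (Z(x) = 1/(-10) = -⅒)
T(w) = -1 + 5*w (T(w) = 5*w - 1 = -1 + 5*w)
Z(0)*p(6) + (-47 - T(-7)) = -⅒*6 + (-47 - (-1 + 5*(-7))) = -⅗ + (-47 - (-1 - 35)) = -⅗ + (-47 - 1*(-36)) = -⅗ + (-47 + 36) = -⅗ - 11 = -58/5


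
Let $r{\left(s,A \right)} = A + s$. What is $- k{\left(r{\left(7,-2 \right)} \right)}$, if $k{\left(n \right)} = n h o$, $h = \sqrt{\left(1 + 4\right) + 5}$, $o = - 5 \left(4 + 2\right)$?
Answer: $150 \sqrt{10} \approx 474.34$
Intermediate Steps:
$o = -30$ ($o = \left(-5\right) 6 = -30$)
$h = \sqrt{10}$ ($h = \sqrt{5 + 5} = \sqrt{10} \approx 3.1623$)
$k{\left(n \right)} = - 30 n \sqrt{10}$ ($k{\left(n \right)} = n \sqrt{10} \left(-30\right) = - 30 n \sqrt{10}$)
$- k{\left(r{\left(7,-2 \right)} \right)} = - \left(-30\right) \left(-2 + 7\right) \sqrt{10} = - \left(-30\right) 5 \sqrt{10} = - \left(-150\right) \sqrt{10} = 150 \sqrt{10}$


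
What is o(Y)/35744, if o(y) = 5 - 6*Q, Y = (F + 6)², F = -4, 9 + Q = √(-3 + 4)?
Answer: 53/35744 ≈ 0.0014828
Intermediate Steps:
Q = -8 (Q = -9 + √(-3 + 4) = -9 + √1 = -9 + 1 = -8)
Y = 4 (Y = (-4 + 6)² = 2² = 4)
o(y) = 53 (o(y) = 5 - 6*(-8) = 5 + 48 = 53)
o(Y)/35744 = 53/35744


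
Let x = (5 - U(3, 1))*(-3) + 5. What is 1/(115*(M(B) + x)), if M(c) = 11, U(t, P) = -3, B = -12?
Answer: -1/920 ≈ -0.0010870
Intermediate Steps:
x = -19 (x = (5 - 1*(-3))*(-3) + 5 = (5 + 3)*(-3) + 5 = 8*(-3) + 5 = -24 + 5 = -19)
1/(115*(M(B) + x)) = 1/(115*(11 - 19)) = 1/(115*(-8)) = 1/(-920) = -1/920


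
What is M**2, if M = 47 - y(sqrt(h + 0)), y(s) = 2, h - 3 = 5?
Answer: 2025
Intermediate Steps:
h = 8 (h = 3 + 5 = 8)
M = 45 (M = 47 - 1*2 = 47 - 2 = 45)
M**2 = 45**2 = 2025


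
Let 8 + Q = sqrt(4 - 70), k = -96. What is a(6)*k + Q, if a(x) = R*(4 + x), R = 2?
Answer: -1928 + I*sqrt(66) ≈ -1928.0 + 8.124*I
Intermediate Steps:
Q = -8 + I*sqrt(66) (Q = -8 + sqrt(4 - 70) = -8 + sqrt(-66) = -8 + I*sqrt(66) ≈ -8.0 + 8.124*I)
a(x) = 8 + 2*x (a(x) = 2*(4 + x) = 8 + 2*x)
a(6)*k + Q = (8 + 2*6)*(-96) + (-8 + I*sqrt(66)) = (8 + 12)*(-96) + (-8 + I*sqrt(66)) = 20*(-96) + (-8 + I*sqrt(66)) = -1920 + (-8 + I*sqrt(66)) = -1928 + I*sqrt(66)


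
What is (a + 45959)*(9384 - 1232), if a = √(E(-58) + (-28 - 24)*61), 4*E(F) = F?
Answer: 374657768 + 4076*I*√12746 ≈ 3.7466e+8 + 4.6017e+5*I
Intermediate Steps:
E(F) = F/4
a = I*√12746/2 (a = √((¼)*(-58) + (-28 - 24)*61) = √(-29/2 - 52*61) = √(-29/2 - 3172) = √(-6373/2) = I*√12746/2 ≈ 56.449*I)
(a + 45959)*(9384 - 1232) = (I*√12746/2 + 45959)*(9384 - 1232) = (45959 + I*√12746/2)*8152 = 374657768 + 4076*I*√12746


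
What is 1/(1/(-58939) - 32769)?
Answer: -58939/1931372092 ≈ -3.0517e-5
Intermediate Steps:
1/(1/(-58939) - 32769) = 1/(-1/58939 - 32769) = 1/(-1931372092/58939) = -58939/1931372092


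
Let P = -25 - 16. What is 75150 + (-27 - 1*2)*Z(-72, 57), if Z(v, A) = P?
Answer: 76339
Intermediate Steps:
P = -41
Z(v, A) = -41
75150 + (-27 - 1*2)*Z(-72, 57) = 75150 + (-27 - 1*2)*(-41) = 75150 + (-27 - 2)*(-41) = 75150 - 29*(-41) = 75150 + 1189 = 76339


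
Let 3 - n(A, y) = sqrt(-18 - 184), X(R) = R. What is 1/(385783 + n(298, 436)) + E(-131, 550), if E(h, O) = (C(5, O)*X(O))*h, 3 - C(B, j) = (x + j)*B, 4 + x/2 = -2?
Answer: 14406702332765244543/74415418999 + I*sqrt(202)/148830837998 ≈ 1.936e+8 + 9.5496e-11*I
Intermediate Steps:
x = -12 (x = -8 + 2*(-2) = -8 - 4 = -12)
C(B, j) = 3 - B*(-12 + j) (C(B, j) = 3 - (-12 + j)*B = 3 - B*(-12 + j))
n(A, y) = 3 - I*sqrt(202) (n(A, y) = 3 - sqrt(-18 - 184) = 3 - sqrt(-202) = 3 - I*sqrt(202))
E(h, O) = O*h*(63 - 5*O) (E(h, O) = ((3 + 12*5 - 1*5*O)*O)*h = ((3 + 60 - 5*O)*O)*h = ((63 - 5*O)*O)*h = (O*(63 - 5*O))*h = O*h*(63 - 5*O))
1/(385783 + n(298, 436)) + E(-131, 550) = 1/(385783 + (3 - I*sqrt(202))) + 550*(-131)*(63 - 5*550) = 1/(385786 - I*sqrt(202)) + 550*(-131)*(63 - 2750) = 1/(385786 - I*sqrt(202)) + 550*(-131)*(-2687) = 1/(385786 - I*sqrt(202)) + 193598350 = 193598350 + 1/(385786 - I*sqrt(202))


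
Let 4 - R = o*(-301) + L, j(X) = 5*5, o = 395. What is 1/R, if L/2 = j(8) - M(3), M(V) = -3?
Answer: 1/118843 ≈ 8.4145e-6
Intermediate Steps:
j(X) = 25
L = 56 (L = 2*(25 - 1*(-3)) = 2*(25 + 3) = 2*28 = 56)
R = 118843 (R = 4 - (395*(-301) + 56) = 4 - (-118895 + 56) = 4 - 1*(-118839) = 4 + 118839 = 118843)
1/R = 1/118843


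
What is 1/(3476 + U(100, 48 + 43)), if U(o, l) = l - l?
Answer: 1/3476 ≈ 0.00028769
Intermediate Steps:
U(o, l) = 0
1/(3476 + U(100, 48 + 43)) = 1/(3476 + 0) = 1/3476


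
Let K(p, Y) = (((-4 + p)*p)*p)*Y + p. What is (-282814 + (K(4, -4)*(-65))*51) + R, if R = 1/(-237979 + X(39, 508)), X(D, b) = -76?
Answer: -70481896071/238055 ≈ -2.9607e+5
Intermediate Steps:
K(p, Y) = p + Y*p²*(-4 + p) (K(p, Y) = ((p*(-4 + p))*p)*Y + p = (p²*(-4 + p))*Y + p = Y*p²*(-4 + p) + p = p + Y*p²*(-4 + p))
R = -1/238055 (R = 1/(-237979 - 76) = 1/(-238055) = -1/238055 ≈ -4.2007e-6)
(-282814 + (K(4, -4)*(-65))*51) + R = (-282814 + ((4*(1 - 4*4² - 4*(-4)*4))*(-65))*51) - 1/238055 = (-282814 + ((4*(1 - 4*16 + 64))*(-65))*51) - 1/238055 = (-282814 + ((4*(1 - 64 + 64))*(-65))*51) - 1/238055 = (-282814 + ((4*1)*(-65))*51) - 1/238055 = (-282814 + (4*(-65))*51) - 1/238055 = (-282814 - 260*51) - 1/238055 = (-282814 - 13260) - 1/238055 = -296074 - 1/238055 = -70481896071/238055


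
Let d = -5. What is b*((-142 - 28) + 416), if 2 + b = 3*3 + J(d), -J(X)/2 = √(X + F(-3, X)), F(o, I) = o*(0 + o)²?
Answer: 1722 - 1968*I*√2 ≈ 1722.0 - 2783.2*I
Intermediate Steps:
F(o, I) = o³ (F(o, I) = o*o² = o³)
J(X) = -2*√(-27 + X) (J(X) = -2*√(X + (-3)³) = -2*√(X - 27) = -2*√(-27 + X))
b = 7 - 8*I*√2 (b = -2 + (3*3 - 2*√(-27 - 5)) = -2 + (9 - 8*I*√2) = 7 - 8*I*√2 ≈ 7.0 - 11.314*I)
b*((-142 - 28) + 416) = (7 - 8*I*√2)*((-142 - 28) + 416) = (7 - 8*I*√2)*(-170 + 416) = (7 - 8*I*√2)*246 = 1722 - 1968*I*√2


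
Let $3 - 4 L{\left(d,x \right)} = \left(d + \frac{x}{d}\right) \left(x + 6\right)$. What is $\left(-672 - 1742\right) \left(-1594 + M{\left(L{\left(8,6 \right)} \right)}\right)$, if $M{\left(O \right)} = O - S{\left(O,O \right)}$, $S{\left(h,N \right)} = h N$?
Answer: $\frac{10958353}{2} \approx 5.4792 \cdot 10^{6}$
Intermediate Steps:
$S{\left(h,N \right)} = N h$
$L{\left(d,x \right)} = \frac{3}{4} - \frac{\left(6 + x\right) \left(d + \frac{x}{d}\right)}{4}$ ($L{\left(d,x \right)} = \frac{3}{4} - \frac{\left(d + \frac{x}{d}\right) \left(x + 6\right)}{4} = \frac{3}{4} - \frac{\left(d + \frac{x}{d}\right) \left(6 + x\right)}{4} = \frac{3}{4} - \frac{\left(6 + x\right) \left(d + \frac{x}{d}\right)}{4}$)
$M{\left(O \right)} = O - O^{2}$ ($M{\left(O \right)} = O - O O = O - O^{2}$)
$\left(-672 - 1742\right) \left(-1594 + M{\left(L{\left(8,6 \right)} \right)}\right) = \left(-672 - 1742\right) \left(-1594 + \frac{- 6^{2} - 36 - 8 \left(-3 + 6 \cdot 8 + 8 \cdot 6\right)}{4 \cdot 8} \left(1 - \frac{- 6^{2} - 36 - 8 \left(-3 + 6 \cdot 8 + 8 \cdot 6\right)}{4 \cdot 8}\right)\right) = - 2414 \left(-1594 + \frac{1}{4} \cdot \frac{1}{8} \left(\left(-1\right) 36 - 36 - 8 \left(-3 + 48 + 48\right)\right) \left(1 - \frac{1}{4} \cdot \frac{1}{8} \left(\left(-1\right) 36 - 36 - 8 \left(-3 + 48 + 48\right)\right)\right)\right) = - 2414 \left(-1594 + \frac{1}{4} \cdot \frac{1}{8} \left(-36 - 36 - 8 \cdot 93\right) \left(1 - \frac{1}{4} \cdot \frac{1}{8} \left(-36 - 36 - 8 \cdot 93\right)\right)\right) = - 2414 \left(-1594 + \frac{1}{4} \cdot \frac{1}{8} \left(-36 - 36 - 744\right) \left(1 - \frac{1}{4} \cdot \frac{1}{8} \left(-36 - 36 - 744\right)\right)\right) = - 2414 \left(-1594 + \frac{1}{4} \cdot \frac{1}{8} \left(-816\right) \left(1 - \frac{1}{4} \cdot \frac{1}{8} \left(-816\right)\right)\right) = - 2414 \left(-1594 - \frac{51 \left(1 - - \frac{51}{2}\right)}{2}\right) = - 2414 \left(-1594 - \frac{51 \left(1 + \frac{51}{2}\right)}{2}\right) = - 2414 \left(-1594 - \frac{2703}{4}\right) = \left(-2414\right) \left(- \frac{9079}{4}\right) = \frac{10958353}{2}$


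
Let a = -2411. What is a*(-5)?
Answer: 12055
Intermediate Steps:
a*(-5) = -2411*(-5) = 12055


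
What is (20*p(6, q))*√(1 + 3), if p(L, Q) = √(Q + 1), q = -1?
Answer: 0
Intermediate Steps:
p(L, Q) = √(1 + Q)
(20*p(6, q))*√(1 + 3) = (20*√(1 - 1))*√(1 + 3) = (20*√0)*√4 = (20*0)*2 = 0*2 = 0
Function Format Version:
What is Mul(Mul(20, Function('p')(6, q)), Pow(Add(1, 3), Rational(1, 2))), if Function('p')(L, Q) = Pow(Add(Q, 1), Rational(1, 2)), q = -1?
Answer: 0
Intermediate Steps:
Function('p')(L, Q) = Pow(Add(1, Q), Rational(1, 2))
Mul(Mul(20, Function('p')(6, q)), Pow(Add(1, 3), Rational(1, 2))) = Mul(Mul(20, Pow(Add(1, -1), Rational(1, 2))), Pow(Add(1, 3), Rational(1, 2))) = Mul(Mul(20, Pow(0, Rational(1, 2))), Pow(4, Rational(1, 2))) = Mul(Mul(20, 0), 2) = Mul(0, 2) = 0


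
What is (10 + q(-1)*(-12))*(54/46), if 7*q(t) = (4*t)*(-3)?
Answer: -1998/161 ≈ -12.410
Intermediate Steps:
q(t) = -12*t/7 (q(t) = ((4*t)*(-3))/7 = (-12*t)/7 = -12*t/7)
(10 + q(-1)*(-12))*(54/46) = (10 - 12/7*(-1)*(-12))*(54/46) = (10 + (12/7)*(-12))*(54*(1/46)) = (10 - 144/7)*(27/23) = -74/7*27/23 = -1998/161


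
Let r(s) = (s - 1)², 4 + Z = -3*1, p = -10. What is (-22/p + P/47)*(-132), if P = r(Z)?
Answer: -110484/235 ≈ -470.14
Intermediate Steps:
Z = -7 (Z = -4 - 3*1 = -4 - 3 = -7)
r(s) = (-1 + s)²
P = 64 (P = (-1 - 7)² = (-8)² = 64)
(-22/p + P/47)*(-132) = (-22/(-10) + 64/47)*(-132) = (-22*(-⅒) + 64*(1/47))*(-132) = (11/5 + 64/47)*(-132) = (837/235)*(-132) = -110484/235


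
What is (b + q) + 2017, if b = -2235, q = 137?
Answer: -81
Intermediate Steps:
(b + q) + 2017 = (-2235 + 137) + 2017 = -2098 + 2017 = -81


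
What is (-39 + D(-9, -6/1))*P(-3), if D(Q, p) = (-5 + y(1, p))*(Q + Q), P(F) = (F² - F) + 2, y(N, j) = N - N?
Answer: 714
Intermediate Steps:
y(N, j) = 0
P(F) = 2 + F² - F
D(Q, p) = -10*Q (D(Q, p) = (-5 + 0)*(Q + Q) = -10*Q)
(-39 + D(-9, -6/1))*P(-3) = (-39 - 10*(-9))*(2 + (-3)² - 1*(-3)) = (-39 + 90)*(2 + 9 + 3) = 51*14 = 714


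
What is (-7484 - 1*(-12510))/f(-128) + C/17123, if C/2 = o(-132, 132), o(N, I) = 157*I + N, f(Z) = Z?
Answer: -40394323/1095872 ≈ -36.860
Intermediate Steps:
o(N, I) = N + 157*I
C = 41184 (C = 2*(-132 + 157*132) = 2*(-132 + 20724) = 2*20592 = 41184)
(-7484 - 1*(-12510))/f(-128) + C/17123 = (-7484 - 1*(-12510))/(-128) + 41184/17123 = (-7484 + 12510)*(-1/128) + 41184*(1/17123) = 5026*(-1/128) + 41184/17123 = -2513/64 + 41184/17123 = -40394323/1095872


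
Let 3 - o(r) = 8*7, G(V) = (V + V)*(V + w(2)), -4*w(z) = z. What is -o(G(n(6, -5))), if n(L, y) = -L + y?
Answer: 53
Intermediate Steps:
w(z) = -z/4
n(L, y) = y - L
G(V) = 2*V*(-1/2 + V) (G(V) = (V + V)*(V - 1/4*2) = (2*V)*(V - 1/2) = (2*V)*(-1/2 + V) = 2*V*(-1/2 + V))
o(r) = -53 (o(r) = 3 - 8*7 = 3 - 1*56 = 3 - 56 = -53)
-o(G(n(6, -5))) = -1*(-53) = 53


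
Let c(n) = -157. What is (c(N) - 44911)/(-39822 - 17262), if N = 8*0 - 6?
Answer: 11267/14271 ≈ 0.78950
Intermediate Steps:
N = -6 (N = 0 - 6 = -6)
(c(N) - 44911)/(-39822 - 17262) = (-157 - 44911)/(-39822 - 17262) = -45068/(-57084) = -45068*(-1/57084) = 11267/14271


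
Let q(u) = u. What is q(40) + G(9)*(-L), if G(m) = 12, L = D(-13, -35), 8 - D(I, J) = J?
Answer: -476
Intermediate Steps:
D(I, J) = 8 - J
L = 43 (L = 8 - 1*(-35) = 8 + 35 = 43)
q(40) + G(9)*(-L) = 40 + 12*(-1*43) = 40 + 12*(-43) = 40 - 516 = -476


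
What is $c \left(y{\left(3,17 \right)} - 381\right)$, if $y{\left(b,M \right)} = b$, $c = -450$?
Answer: $170100$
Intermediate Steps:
$c \left(y{\left(3,17 \right)} - 381\right) = - 450 \left(3 - 381\right) = \left(-450\right) \left(-378\right) = 170100$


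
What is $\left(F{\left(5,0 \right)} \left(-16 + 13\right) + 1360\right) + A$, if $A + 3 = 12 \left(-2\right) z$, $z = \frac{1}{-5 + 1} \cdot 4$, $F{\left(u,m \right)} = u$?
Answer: $1366$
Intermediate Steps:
$z = -1$ ($z = \frac{1}{-4} \cdot 4 = \left(- \frac{1}{4}\right) 4 = -1$)
$A = 21$ ($A = -3 + 12 \left(-2\right) \left(-1\right) = -3 - -24 = -3 + 24 = 21$)
$\left(F{\left(5,0 \right)} \left(-16 + 13\right) + 1360\right) + A = \left(5 \left(-16 + 13\right) + 1360\right) + 21 = \left(5 \left(-3\right) + 1360\right) + 21 = \left(-15 + 1360\right) + 21 = 1345 + 21 = 1366$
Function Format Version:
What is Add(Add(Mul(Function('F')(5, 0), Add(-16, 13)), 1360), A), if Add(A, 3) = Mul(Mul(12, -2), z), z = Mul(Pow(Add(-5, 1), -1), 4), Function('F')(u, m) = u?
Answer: 1366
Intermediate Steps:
z = -1 (z = Mul(Pow(-4, -1), 4) = Mul(Rational(-1, 4), 4) = -1)
A = 21 (A = Add(-3, Mul(Mul(12, -2), -1)) = Add(-3, Mul(-24, -1)) = Add(-3, 24) = 21)
Add(Add(Mul(Function('F')(5, 0), Add(-16, 13)), 1360), A) = Add(Add(Mul(5, Add(-16, 13)), 1360), 21) = Add(Add(Mul(5, -3), 1360), 21) = Add(Add(-15, 1360), 21) = Add(1345, 21) = 1366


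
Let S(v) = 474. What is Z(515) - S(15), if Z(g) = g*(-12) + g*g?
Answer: 258571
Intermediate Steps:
Z(g) = g² - 12*g (Z(g) = -12*g + g² = g² - 12*g)
Z(515) - S(15) = 515*(-12 + 515) - 1*474 = 515*503 - 474 = 259045 - 474 = 258571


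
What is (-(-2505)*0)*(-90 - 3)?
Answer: 0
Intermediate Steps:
(-(-2505)*0)*(-90 - 3) = -167*0*(-93) = 0*(-93) = 0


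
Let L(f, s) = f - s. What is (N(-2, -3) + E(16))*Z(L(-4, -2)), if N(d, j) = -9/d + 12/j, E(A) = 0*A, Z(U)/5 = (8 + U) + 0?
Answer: 15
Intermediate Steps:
Z(U) = 40 + 5*U (Z(U) = 5*((8 + U) + 0) = 5*(8 + U) = 40 + 5*U)
E(A) = 0
(N(-2, -3) + E(16))*Z(L(-4, -2)) = ((-9/(-2) + 12/(-3)) + 0)*(40 + 5*(-4 - 1*(-2))) = ((-9*(-½) + 12*(-⅓)) + 0)*(40 + 5*(-4 + 2)) = ((9/2 - 4) + 0)*(40 + 5*(-2)) = (½ + 0)*(40 - 10) = (½)*30 = 15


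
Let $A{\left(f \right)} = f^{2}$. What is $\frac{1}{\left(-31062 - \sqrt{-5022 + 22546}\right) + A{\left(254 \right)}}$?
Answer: $\frac{16727}{559576296} + \frac{\sqrt{4381}}{559576296} \approx 3.0011 \cdot 10^{-5}$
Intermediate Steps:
$\frac{1}{\left(-31062 - \sqrt{-5022 + 22546}\right) + A{\left(254 \right)}} = \frac{1}{\left(-31062 - \sqrt{-5022 + 22546}\right) + 254^{2}} = \frac{1}{\left(-31062 - \sqrt{17524}\right) + 64516} = \frac{1}{\left(-31062 - 2 \sqrt{4381}\right) + 64516} = \frac{1}{33454 - 2 \sqrt{4381}}$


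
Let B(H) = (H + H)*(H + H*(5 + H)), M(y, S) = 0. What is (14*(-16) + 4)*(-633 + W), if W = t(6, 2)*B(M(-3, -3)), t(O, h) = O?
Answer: 139260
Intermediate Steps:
B(H) = 2*H*(H + H*(5 + H)) (B(H) = (2*H)*(H + H*(5 + H)) = 2*H*(H + H*(5 + H)))
W = 0 (W = 6*(2*0²*(6 + 0)) = 6*(2*0*6) = 6*0 = 0)
(14*(-16) + 4)*(-633 + W) = (14*(-16) + 4)*(-633 + 0) = (-224 + 4)*(-633) = -220*(-633) = 139260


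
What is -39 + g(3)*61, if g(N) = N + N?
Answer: 327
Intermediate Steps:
g(N) = 2*N
-39 + g(3)*61 = -39 + (2*3)*61 = -39 + 6*61 = -39 + 366 = 327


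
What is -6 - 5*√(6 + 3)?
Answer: -21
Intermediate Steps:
-6 - 5*√(6 + 3) = -6 - 5*√9 = -6 - 5*3 = -6 - 15 = -21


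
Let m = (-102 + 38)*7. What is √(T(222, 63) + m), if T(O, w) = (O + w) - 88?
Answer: I*√251 ≈ 15.843*I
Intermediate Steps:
m = -448 (m = -64*7 = -448)
T(O, w) = -88 + O + w
√(T(222, 63) + m) = √((-88 + 222 + 63) - 448) = √(197 - 448) = √(-251) = I*√251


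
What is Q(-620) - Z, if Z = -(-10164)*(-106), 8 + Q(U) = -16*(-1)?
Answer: 1077392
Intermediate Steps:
Q(U) = 8 (Q(U) = -8 - 16*(-1) = -8 + 16 = 8)
Z = -1077384 (Z = -66*16324 = -1077384)
Q(-620) - Z = 8 - 1*(-1077384) = 8 + 1077384 = 1077392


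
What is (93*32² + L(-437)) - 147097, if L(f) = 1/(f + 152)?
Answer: -14781526/285 ≈ -51865.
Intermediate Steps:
L(f) = 1/(152 + f)
(93*32² + L(-437)) - 147097 = (93*32² + 1/(152 - 437)) - 147097 = (93*1024 + 1/(-285)) - 147097 = (95232 - 1/285) - 147097 = 27141119/285 - 147097 = -14781526/285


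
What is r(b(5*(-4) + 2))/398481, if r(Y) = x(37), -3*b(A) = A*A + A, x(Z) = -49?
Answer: -49/398481 ≈ -0.00012297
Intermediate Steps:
b(A) = -A/3 - A**2/3 (b(A) = -(A*A + A)/3 = -(A**2 + A)/3 = -(A + A**2)/3 = -A/3 - A**2/3)
r(Y) = -49
r(b(5*(-4) + 2))/398481 = -49/398481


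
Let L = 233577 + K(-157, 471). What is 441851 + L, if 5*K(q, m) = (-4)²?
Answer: 3377156/5 ≈ 6.7543e+5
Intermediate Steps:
K(q, m) = 16/5 (K(q, m) = (⅕)*(-4)² = (⅕)*16 = 16/5)
L = 1167901/5 (L = 233577 + 16/5 = 1167901/5 ≈ 2.3358e+5)
441851 + L = 441851 + 1167901/5 = 3377156/5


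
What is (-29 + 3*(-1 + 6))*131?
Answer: -1834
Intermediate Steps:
(-29 + 3*(-1 + 6))*131 = (-29 + 3*5)*131 = (-29 + 15)*131 = -14*131 = -1834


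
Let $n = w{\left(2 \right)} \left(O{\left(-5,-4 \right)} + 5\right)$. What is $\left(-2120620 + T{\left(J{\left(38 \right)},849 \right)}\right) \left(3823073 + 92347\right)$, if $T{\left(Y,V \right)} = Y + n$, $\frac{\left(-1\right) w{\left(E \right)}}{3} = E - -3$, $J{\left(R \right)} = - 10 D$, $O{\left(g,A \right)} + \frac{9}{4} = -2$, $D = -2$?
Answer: $-8303083700475$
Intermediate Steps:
$O{\left(g,A \right)} = - \frac{17}{4}$ ($O{\left(g,A \right)} = - \frac{9}{4} - 2 = - \frac{17}{4}$)
$J{\left(R \right)} = 20$ ($J{\left(R \right)} = \left(-10\right) \left(-2\right) = 20$)
$w{\left(E \right)} = -9 - 3 E$ ($w{\left(E \right)} = - 3 \left(E - -3\right) = - 3 \left(E + 3\right) = - 3 \left(3 + E\right) = -9 - 3 E$)
$n = - \frac{45}{4}$ ($n = \left(-9 - 6\right) \left(- \frac{17}{4} + 5\right) = \left(-9 - 6\right) \frac{3}{4} = \left(-15\right) \frac{3}{4} = - \frac{45}{4} \approx -11.25$)
$T{\left(Y,V \right)} = - \frac{45}{4} + Y$ ($T{\left(Y,V \right)} = Y - \frac{45}{4} = - \frac{45}{4} + Y$)
$\left(-2120620 + T{\left(J{\left(38 \right)},849 \right)}\right) \left(3823073 + 92347\right) = \left(-2120620 + \left(- \frac{45}{4} + 20\right)\right) \left(3823073 + 92347\right) = \left(-2120620 + \frac{35}{4}\right) 3915420 = \left(- \frac{8482445}{4}\right) 3915420 = -8303083700475$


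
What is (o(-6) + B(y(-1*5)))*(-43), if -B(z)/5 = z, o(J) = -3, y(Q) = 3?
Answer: 774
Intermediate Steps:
B(z) = -5*z
(o(-6) + B(y(-1*5)))*(-43) = (-3 - 5*3)*(-43) = (-3 - 15)*(-43) = -18*(-43) = 774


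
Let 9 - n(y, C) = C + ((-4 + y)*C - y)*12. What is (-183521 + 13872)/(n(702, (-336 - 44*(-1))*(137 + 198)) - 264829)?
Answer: -169649/819181744 ≈ -0.00020710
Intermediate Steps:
n(y, C) = 9 - C + 12*y - 12*C*(-4 + y) (n(y, C) = 9 - (C + ((-4 + y)*C - y)*12) = 9 - (C + (C*(-4 + y) - y)*12) = 9 - (C + (-y + C*(-4 + y))*12) = 9 - (C + (-12*y + 12*C*(-4 + y))) = 9 - (C - 12*y + 12*C*(-4 + y)) = 9 + (-C + 12*y - 12*C*(-4 + y)) = 9 - C + 12*y - 12*C*(-4 + y))
(-183521 + 13872)/(n(702, (-336 - 44*(-1))*(137 + 198)) - 264829) = (-183521 + 13872)/((9 + 12*702 + 47*((-336 - 44*(-1))*(137 + 198)) - 12*(-336 - 44*(-1))*(137 + 198)*702) - 264829) = -169649/((9 + 8424 + 47*((-336 + 44)*335) - 12*(-336 + 44)*335*702) - 264829) = -169649/((9 + 8424 + 47*(-292*335) - 12*(-292*335)*702) - 264829) = -169649/((9 + 8424 + 47*(-97820) - 12*(-97820)*702) - 264829) = -169649/((9 + 8424 - 4597540 + 824035680) - 264829) = -169649/(819446573 - 264829) = -169649/819181744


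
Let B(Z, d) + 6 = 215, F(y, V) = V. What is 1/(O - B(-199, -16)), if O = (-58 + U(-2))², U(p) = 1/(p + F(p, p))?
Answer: 16/50945 ≈ 0.00031406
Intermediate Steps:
B(Z, d) = 209 (B(Z, d) = -6 + 215 = 209)
U(p) = 1/(2*p) (U(p) = 1/(p + p) = 1/(2*p))
O = 54289/16 (O = (-58 + (½)/(-2))² = (-58 + (½)*(-½))² = (-58 - ¼)² = (-233/4)² = 54289/16 ≈ 3393.1)
1/(O - B(-199, -16)) = 1/(54289/16 - 1*209) = 1/(54289/16 - 209) = 1/(50945/16) = 16/50945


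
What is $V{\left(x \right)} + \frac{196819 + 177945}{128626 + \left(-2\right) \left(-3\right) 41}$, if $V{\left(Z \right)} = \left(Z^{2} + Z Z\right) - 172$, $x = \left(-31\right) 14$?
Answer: $\frac{12131459411}{32218} \approx 3.7654 \cdot 10^{5}$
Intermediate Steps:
$x = -434$
$V{\left(Z \right)} = -172 + 2 Z^{2}$ ($V{\left(Z \right)} = \left(Z^{2} + Z^{2}\right) - 172 = 2 Z^{2} - 172 = -172 + 2 Z^{2}$)
$V{\left(x \right)} + \frac{196819 + 177945}{128626 + \left(-2\right) \left(-3\right) 41} = \left(-172 + 2 \left(-434\right)^{2}\right) + \frac{196819 + 177945}{128626 + \left(-2\right) \left(-3\right) 41} = \left(-172 + 2 \cdot 188356\right) + \frac{374764}{128626 + 6 \cdot 41} = \left(-172 + 376712\right) + \frac{374764}{128626 + 246} = 376540 + \frac{374764}{128872} = 376540 + 374764 \cdot \frac{1}{128872} = 376540 + \frac{93691}{32218} = \frac{12131459411}{32218}$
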